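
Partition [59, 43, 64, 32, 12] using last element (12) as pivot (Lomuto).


Pivot: 12
Place pivot at 0: [12, 43, 64, 32, 59]

Partitioned: [12, 43, 64, 32, 59]


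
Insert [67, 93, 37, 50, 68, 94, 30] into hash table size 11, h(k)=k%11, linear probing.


Insert 67: h=1 -> slot 1
Insert 93: h=5 -> slot 5
Insert 37: h=4 -> slot 4
Insert 50: h=6 -> slot 6
Insert 68: h=2 -> slot 2
Insert 94: h=6, 1 probes -> slot 7
Insert 30: h=8 -> slot 8

Table: [None, 67, 68, None, 37, 93, 50, 94, 30, None, None]


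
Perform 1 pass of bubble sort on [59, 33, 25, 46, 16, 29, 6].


Initial: [59, 33, 25, 46, 16, 29, 6]
Pass 1: [33, 25, 46, 16, 29, 6, 59] (6 swaps)

After 1 pass: [33, 25, 46, 16, 29, 6, 59]


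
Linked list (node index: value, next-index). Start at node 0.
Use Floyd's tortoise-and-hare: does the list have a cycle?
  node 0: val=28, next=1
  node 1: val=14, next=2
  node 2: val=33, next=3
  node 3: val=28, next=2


Floyd's tortoise (slow, +1) and hare (fast, +2):
  init: slow=0, fast=0
  step 1: slow=1, fast=2
  step 2: slow=2, fast=2
  slow == fast at node 2: cycle detected

Cycle: yes


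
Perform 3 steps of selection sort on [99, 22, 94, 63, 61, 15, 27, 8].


Initial: [99, 22, 94, 63, 61, 15, 27, 8]
Step 1: min=8 at 7
  Swap: [8, 22, 94, 63, 61, 15, 27, 99]
Step 2: min=15 at 5
  Swap: [8, 15, 94, 63, 61, 22, 27, 99]
Step 3: min=22 at 5
  Swap: [8, 15, 22, 63, 61, 94, 27, 99]

After 3 steps: [8, 15, 22, 63, 61, 94, 27, 99]


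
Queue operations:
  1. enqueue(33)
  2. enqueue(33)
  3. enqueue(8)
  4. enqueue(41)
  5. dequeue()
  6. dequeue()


enqueue(33) -> [33]
enqueue(33) -> [33, 33]
enqueue(8) -> [33, 33, 8]
enqueue(41) -> [33, 33, 8, 41]
dequeue()->33, [33, 8, 41]
dequeue()->33, [8, 41]

Final queue: [8, 41]


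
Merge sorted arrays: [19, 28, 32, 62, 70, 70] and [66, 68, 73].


Take 19 from A
Take 28 from A
Take 32 from A
Take 62 from A
Take 66 from B
Take 68 from B
Take 70 from A
Take 70 from A

Merged: [19, 28, 32, 62, 66, 68, 70, 70, 73]


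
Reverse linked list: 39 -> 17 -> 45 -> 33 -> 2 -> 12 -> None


Step 1: curr=39, set curr.next=prev(None) | reversed so far: 39
Step 2: curr=17, set curr.next=prev(39) | reversed so far: 17 -> 39
Step 3: curr=45, set curr.next=prev(17) | reversed so far: 45 -> 17 -> 39
Step 4: curr=33, set curr.next=prev(45) | reversed so far: 33 -> 45 -> 17 -> 39
Step 5: curr=2, set curr.next=prev(33) | reversed so far: 2 -> 33 -> 45 -> 17 -> 39
Step 6: curr=12, set curr.next=prev(2) | reversed so far: 12 -> 2 -> 33 -> 45 -> 17 -> 39

12 -> 2 -> 33 -> 45 -> 17 -> 39 -> None


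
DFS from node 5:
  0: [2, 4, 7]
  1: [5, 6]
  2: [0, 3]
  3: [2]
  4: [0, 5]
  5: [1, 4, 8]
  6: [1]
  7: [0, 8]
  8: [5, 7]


Visit 5, push [8, 4, 1]
Visit 1, push [6]
Visit 6, push []
Visit 4, push [0]
Visit 0, push [7, 2]
Visit 2, push [3]
Visit 3, push []
Visit 7, push [8]
Visit 8, push []

DFS order: [5, 1, 6, 4, 0, 2, 3, 7, 8]


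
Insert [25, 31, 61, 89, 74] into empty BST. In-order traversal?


Insert 25: root
Insert 31: R from 25
Insert 61: R from 25 -> R from 31
Insert 89: R from 25 -> R from 31 -> R from 61
Insert 74: R from 25 -> R from 31 -> R from 61 -> L from 89

In-order: [25, 31, 61, 74, 89]


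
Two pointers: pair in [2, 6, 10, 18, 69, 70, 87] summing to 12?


lo=0(2)+hi=6(87)=89
lo=0(2)+hi=5(70)=72
lo=0(2)+hi=4(69)=71
lo=0(2)+hi=3(18)=20
lo=0(2)+hi=2(10)=12

Yes: 2+10=12


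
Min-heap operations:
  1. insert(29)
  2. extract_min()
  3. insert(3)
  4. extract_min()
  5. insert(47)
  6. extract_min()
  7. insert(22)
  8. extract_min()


insert(29) -> [29]
extract_min()->29, []
insert(3) -> [3]
extract_min()->3, []
insert(47) -> [47]
extract_min()->47, []
insert(22) -> [22]
extract_min()->22, []

Final heap: []


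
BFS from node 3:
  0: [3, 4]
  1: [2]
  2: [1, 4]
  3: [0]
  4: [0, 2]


Visit 3, enqueue [0]
Visit 0, enqueue [4]
Visit 4, enqueue [2]
Visit 2, enqueue [1]
Visit 1, enqueue []

BFS order: [3, 0, 4, 2, 1]


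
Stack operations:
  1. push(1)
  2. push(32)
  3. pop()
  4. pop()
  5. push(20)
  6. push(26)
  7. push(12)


push(1) -> [1]
push(32) -> [1, 32]
pop()->32, [1]
pop()->1, []
push(20) -> [20]
push(26) -> [20, 26]
push(12) -> [20, 26, 12]

Final stack: [20, 26, 12]


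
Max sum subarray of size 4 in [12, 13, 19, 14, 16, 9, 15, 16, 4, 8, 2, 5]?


[0:4]: 58
[1:5]: 62
[2:6]: 58
[3:7]: 54
[4:8]: 56
[5:9]: 44
[6:10]: 43
[7:11]: 30
[8:12]: 19

Max: 62 at [1:5]


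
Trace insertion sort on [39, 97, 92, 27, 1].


Initial: [39, 97, 92, 27, 1]
Insert 97: [39, 97, 92, 27, 1]
Insert 92: [39, 92, 97, 27, 1]
Insert 27: [27, 39, 92, 97, 1]
Insert 1: [1, 27, 39, 92, 97]

Sorted: [1, 27, 39, 92, 97]


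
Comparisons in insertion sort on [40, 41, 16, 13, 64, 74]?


Algorithm: insertion sort
Input: [40, 41, 16, 13, 64, 74]
Sorted: [13, 16, 40, 41, 64, 74]

8


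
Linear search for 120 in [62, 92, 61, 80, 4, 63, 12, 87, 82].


i=0: 62!=120
i=1: 92!=120
i=2: 61!=120
i=3: 80!=120
i=4: 4!=120
i=5: 63!=120
i=6: 12!=120
i=7: 87!=120
i=8: 82!=120

Not found, 9 comps


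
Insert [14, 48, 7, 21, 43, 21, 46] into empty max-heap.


Insert 14: [14]
Insert 48: [48, 14]
Insert 7: [48, 14, 7]
Insert 21: [48, 21, 7, 14]
Insert 43: [48, 43, 7, 14, 21]
Insert 21: [48, 43, 21, 14, 21, 7]
Insert 46: [48, 43, 46, 14, 21, 7, 21]

Final heap: [48, 43, 46, 14, 21, 7, 21]


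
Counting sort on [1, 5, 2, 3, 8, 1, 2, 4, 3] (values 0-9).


Input: [1, 5, 2, 3, 8, 1, 2, 4, 3]
Counts: [0, 2, 2, 2, 1, 1, 0, 0, 1, 0]

Sorted: [1, 1, 2, 2, 3, 3, 4, 5, 8]


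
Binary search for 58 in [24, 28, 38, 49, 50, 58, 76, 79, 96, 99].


Step 1: lo=0, hi=9, mid=4, val=50
Step 2: lo=5, hi=9, mid=7, val=79
Step 3: lo=5, hi=6, mid=5, val=58

Found at index 5


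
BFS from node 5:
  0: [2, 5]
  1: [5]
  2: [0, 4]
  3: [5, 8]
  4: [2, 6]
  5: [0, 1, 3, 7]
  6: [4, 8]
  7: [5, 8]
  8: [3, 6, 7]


Visit 5, enqueue [0, 1, 3, 7]
Visit 0, enqueue [2]
Visit 1, enqueue []
Visit 3, enqueue [8]
Visit 7, enqueue []
Visit 2, enqueue [4]
Visit 8, enqueue [6]
Visit 4, enqueue []
Visit 6, enqueue []

BFS order: [5, 0, 1, 3, 7, 2, 8, 4, 6]


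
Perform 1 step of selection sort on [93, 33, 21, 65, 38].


Initial: [93, 33, 21, 65, 38]
Step 1: min=21 at 2
  Swap: [21, 33, 93, 65, 38]

After 1 step: [21, 33, 93, 65, 38]


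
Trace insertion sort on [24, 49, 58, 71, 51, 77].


Initial: [24, 49, 58, 71, 51, 77]
Insert 49: [24, 49, 58, 71, 51, 77]
Insert 58: [24, 49, 58, 71, 51, 77]
Insert 71: [24, 49, 58, 71, 51, 77]
Insert 51: [24, 49, 51, 58, 71, 77]
Insert 77: [24, 49, 51, 58, 71, 77]

Sorted: [24, 49, 51, 58, 71, 77]


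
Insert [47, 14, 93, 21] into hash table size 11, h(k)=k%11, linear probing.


Insert 47: h=3 -> slot 3
Insert 14: h=3, 1 probes -> slot 4
Insert 93: h=5 -> slot 5
Insert 21: h=10 -> slot 10

Table: [None, None, None, 47, 14, 93, None, None, None, None, 21]


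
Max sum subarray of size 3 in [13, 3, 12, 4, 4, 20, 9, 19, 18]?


[0:3]: 28
[1:4]: 19
[2:5]: 20
[3:6]: 28
[4:7]: 33
[5:8]: 48
[6:9]: 46

Max: 48 at [5:8]


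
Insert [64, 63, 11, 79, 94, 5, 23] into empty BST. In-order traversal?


Insert 64: root
Insert 63: L from 64
Insert 11: L from 64 -> L from 63
Insert 79: R from 64
Insert 94: R from 64 -> R from 79
Insert 5: L from 64 -> L from 63 -> L from 11
Insert 23: L from 64 -> L from 63 -> R from 11

In-order: [5, 11, 23, 63, 64, 79, 94]


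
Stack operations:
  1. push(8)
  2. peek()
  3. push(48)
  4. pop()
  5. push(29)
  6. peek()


push(8) -> [8]
peek()->8
push(48) -> [8, 48]
pop()->48, [8]
push(29) -> [8, 29]
peek()->29

Final stack: [8, 29]


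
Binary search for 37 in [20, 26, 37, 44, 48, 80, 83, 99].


Step 1: lo=0, hi=7, mid=3, val=44
Step 2: lo=0, hi=2, mid=1, val=26
Step 3: lo=2, hi=2, mid=2, val=37

Found at index 2


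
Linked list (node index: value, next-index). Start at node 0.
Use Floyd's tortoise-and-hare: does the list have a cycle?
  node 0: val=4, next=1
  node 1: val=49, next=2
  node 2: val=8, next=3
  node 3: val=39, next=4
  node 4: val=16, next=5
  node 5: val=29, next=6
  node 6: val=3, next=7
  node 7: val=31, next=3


Floyd's tortoise (slow, +1) and hare (fast, +2):
  init: slow=0, fast=0
  step 1: slow=1, fast=2
  step 2: slow=2, fast=4
  step 3: slow=3, fast=6
  step 4: slow=4, fast=3
  step 5: slow=5, fast=5
  slow == fast at node 5: cycle detected

Cycle: yes


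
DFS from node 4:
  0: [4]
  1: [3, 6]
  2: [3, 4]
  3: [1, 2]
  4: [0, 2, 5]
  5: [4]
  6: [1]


Visit 4, push [5, 2, 0]
Visit 0, push []
Visit 2, push [3]
Visit 3, push [1]
Visit 1, push [6]
Visit 6, push []
Visit 5, push []

DFS order: [4, 0, 2, 3, 1, 6, 5]


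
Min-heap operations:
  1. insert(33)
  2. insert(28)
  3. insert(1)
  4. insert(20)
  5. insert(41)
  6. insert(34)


insert(33) -> [33]
insert(28) -> [28, 33]
insert(1) -> [1, 33, 28]
insert(20) -> [1, 20, 28, 33]
insert(41) -> [1, 20, 28, 33, 41]
insert(34) -> [1, 20, 28, 33, 41, 34]

Final heap: [1, 20, 28, 33, 41, 34]


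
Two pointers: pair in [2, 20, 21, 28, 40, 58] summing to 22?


lo=0(2)+hi=5(58)=60
lo=0(2)+hi=4(40)=42
lo=0(2)+hi=3(28)=30
lo=0(2)+hi=2(21)=23
lo=0(2)+hi=1(20)=22

Yes: 2+20=22


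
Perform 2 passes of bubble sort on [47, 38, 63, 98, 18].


Initial: [47, 38, 63, 98, 18]
Pass 1: [38, 47, 63, 18, 98] (2 swaps)
Pass 2: [38, 47, 18, 63, 98] (1 swaps)

After 2 passes: [38, 47, 18, 63, 98]


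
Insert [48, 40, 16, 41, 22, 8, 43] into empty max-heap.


Insert 48: [48]
Insert 40: [48, 40]
Insert 16: [48, 40, 16]
Insert 41: [48, 41, 16, 40]
Insert 22: [48, 41, 16, 40, 22]
Insert 8: [48, 41, 16, 40, 22, 8]
Insert 43: [48, 41, 43, 40, 22, 8, 16]

Final heap: [48, 41, 43, 40, 22, 8, 16]


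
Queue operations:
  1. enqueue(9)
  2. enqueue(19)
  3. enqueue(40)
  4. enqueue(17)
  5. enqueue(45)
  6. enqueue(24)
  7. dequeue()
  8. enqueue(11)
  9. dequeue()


enqueue(9) -> [9]
enqueue(19) -> [9, 19]
enqueue(40) -> [9, 19, 40]
enqueue(17) -> [9, 19, 40, 17]
enqueue(45) -> [9, 19, 40, 17, 45]
enqueue(24) -> [9, 19, 40, 17, 45, 24]
dequeue()->9, [19, 40, 17, 45, 24]
enqueue(11) -> [19, 40, 17, 45, 24, 11]
dequeue()->19, [40, 17, 45, 24, 11]

Final queue: [40, 17, 45, 24, 11]


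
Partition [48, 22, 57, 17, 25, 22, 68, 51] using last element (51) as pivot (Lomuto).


Pivot: 51
  48 <= 51: advance i (no swap)
  22 <= 51: advance i (no swap)
  17 <= 51: swap -> [48, 22, 17, 57, 25, 22, 68, 51]
  25 <= 51: swap -> [48, 22, 17, 25, 57, 22, 68, 51]
  22 <= 51: swap -> [48, 22, 17, 25, 22, 57, 68, 51]
Place pivot at 5: [48, 22, 17, 25, 22, 51, 68, 57]

Partitioned: [48, 22, 17, 25, 22, 51, 68, 57]


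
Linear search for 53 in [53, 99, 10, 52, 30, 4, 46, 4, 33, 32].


i=0: 53==53 found!

Found at 0, 1 comps


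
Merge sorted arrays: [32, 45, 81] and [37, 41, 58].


Take 32 from A
Take 37 from B
Take 41 from B
Take 45 from A
Take 58 from B

Merged: [32, 37, 41, 45, 58, 81]


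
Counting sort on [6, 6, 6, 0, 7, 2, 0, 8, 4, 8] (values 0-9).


Input: [6, 6, 6, 0, 7, 2, 0, 8, 4, 8]
Counts: [2, 0, 1, 0, 1, 0, 3, 1, 2, 0]

Sorted: [0, 0, 2, 4, 6, 6, 6, 7, 8, 8]


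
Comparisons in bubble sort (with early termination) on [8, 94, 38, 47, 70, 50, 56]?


Algorithm: bubble sort (with early termination)
Input: [8, 94, 38, 47, 70, 50, 56]
Sorted: [8, 38, 47, 50, 56, 70, 94]

15


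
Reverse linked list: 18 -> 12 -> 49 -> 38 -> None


Step 1: curr=18, set curr.next=prev(None) | reversed so far: 18
Step 2: curr=12, set curr.next=prev(18) | reversed so far: 12 -> 18
Step 3: curr=49, set curr.next=prev(12) | reversed so far: 49 -> 12 -> 18
Step 4: curr=38, set curr.next=prev(49) | reversed so far: 38 -> 49 -> 12 -> 18

38 -> 49 -> 12 -> 18 -> None


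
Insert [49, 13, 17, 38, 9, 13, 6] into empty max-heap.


Insert 49: [49]
Insert 13: [49, 13]
Insert 17: [49, 13, 17]
Insert 38: [49, 38, 17, 13]
Insert 9: [49, 38, 17, 13, 9]
Insert 13: [49, 38, 17, 13, 9, 13]
Insert 6: [49, 38, 17, 13, 9, 13, 6]

Final heap: [49, 38, 17, 13, 9, 13, 6]


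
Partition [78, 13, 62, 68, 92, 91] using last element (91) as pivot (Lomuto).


Pivot: 91
  78 <= 91: advance i (no swap)
  13 <= 91: advance i (no swap)
  62 <= 91: advance i (no swap)
  68 <= 91: advance i (no swap)
Place pivot at 4: [78, 13, 62, 68, 91, 92]

Partitioned: [78, 13, 62, 68, 91, 92]


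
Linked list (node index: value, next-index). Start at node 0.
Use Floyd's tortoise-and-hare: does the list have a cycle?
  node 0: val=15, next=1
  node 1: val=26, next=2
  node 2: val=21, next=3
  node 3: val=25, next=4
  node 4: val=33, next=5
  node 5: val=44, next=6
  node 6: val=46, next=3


Floyd's tortoise (slow, +1) and hare (fast, +2):
  init: slow=0, fast=0
  step 1: slow=1, fast=2
  step 2: slow=2, fast=4
  step 3: slow=3, fast=6
  step 4: slow=4, fast=4
  slow == fast at node 4: cycle detected

Cycle: yes


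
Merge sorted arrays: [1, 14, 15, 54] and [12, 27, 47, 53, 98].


Take 1 from A
Take 12 from B
Take 14 from A
Take 15 from A
Take 27 from B
Take 47 from B
Take 53 from B
Take 54 from A

Merged: [1, 12, 14, 15, 27, 47, 53, 54, 98]


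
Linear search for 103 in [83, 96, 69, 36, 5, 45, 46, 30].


i=0: 83!=103
i=1: 96!=103
i=2: 69!=103
i=3: 36!=103
i=4: 5!=103
i=5: 45!=103
i=6: 46!=103
i=7: 30!=103

Not found, 8 comps


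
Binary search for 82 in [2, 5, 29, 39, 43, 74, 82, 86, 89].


Step 1: lo=0, hi=8, mid=4, val=43
Step 2: lo=5, hi=8, mid=6, val=82

Found at index 6


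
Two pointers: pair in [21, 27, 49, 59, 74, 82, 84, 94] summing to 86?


lo=0(21)+hi=7(94)=115
lo=0(21)+hi=6(84)=105
lo=0(21)+hi=5(82)=103
lo=0(21)+hi=4(74)=95
lo=0(21)+hi=3(59)=80
lo=1(27)+hi=3(59)=86

Yes: 27+59=86


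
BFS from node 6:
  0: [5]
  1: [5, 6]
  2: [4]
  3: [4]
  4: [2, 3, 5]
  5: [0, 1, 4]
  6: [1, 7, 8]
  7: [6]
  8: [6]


Visit 6, enqueue [1, 7, 8]
Visit 1, enqueue [5]
Visit 7, enqueue []
Visit 8, enqueue []
Visit 5, enqueue [0, 4]
Visit 0, enqueue []
Visit 4, enqueue [2, 3]
Visit 2, enqueue []
Visit 3, enqueue []

BFS order: [6, 1, 7, 8, 5, 0, 4, 2, 3]


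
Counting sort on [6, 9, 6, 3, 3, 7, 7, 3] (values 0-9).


Input: [6, 9, 6, 3, 3, 7, 7, 3]
Counts: [0, 0, 0, 3, 0, 0, 2, 2, 0, 1]

Sorted: [3, 3, 3, 6, 6, 7, 7, 9]


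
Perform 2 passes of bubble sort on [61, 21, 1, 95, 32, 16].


Initial: [61, 21, 1, 95, 32, 16]
Pass 1: [21, 1, 61, 32, 16, 95] (4 swaps)
Pass 2: [1, 21, 32, 16, 61, 95] (3 swaps)

After 2 passes: [1, 21, 32, 16, 61, 95]


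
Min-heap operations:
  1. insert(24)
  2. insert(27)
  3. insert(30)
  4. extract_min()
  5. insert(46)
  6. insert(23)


insert(24) -> [24]
insert(27) -> [24, 27]
insert(30) -> [24, 27, 30]
extract_min()->24, [27, 30]
insert(46) -> [27, 30, 46]
insert(23) -> [23, 27, 46, 30]

Final heap: [23, 27, 46, 30]


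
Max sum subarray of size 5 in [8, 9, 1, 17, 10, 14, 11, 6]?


[0:5]: 45
[1:6]: 51
[2:7]: 53
[3:8]: 58

Max: 58 at [3:8]


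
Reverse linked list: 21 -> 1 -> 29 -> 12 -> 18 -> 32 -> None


Step 1: curr=21, set curr.next=prev(None) | reversed so far: 21
Step 2: curr=1, set curr.next=prev(21) | reversed so far: 1 -> 21
Step 3: curr=29, set curr.next=prev(1) | reversed so far: 29 -> 1 -> 21
Step 4: curr=12, set curr.next=prev(29) | reversed so far: 12 -> 29 -> 1 -> 21
Step 5: curr=18, set curr.next=prev(12) | reversed so far: 18 -> 12 -> 29 -> 1 -> 21
Step 6: curr=32, set curr.next=prev(18) | reversed so far: 32 -> 18 -> 12 -> 29 -> 1 -> 21

32 -> 18 -> 12 -> 29 -> 1 -> 21 -> None


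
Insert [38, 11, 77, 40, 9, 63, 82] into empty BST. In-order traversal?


Insert 38: root
Insert 11: L from 38
Insert 77: R from 38
Insert 40: R from 38 -> L from 77
Insert 9: L from 38 -> L from 11
Insert 63: R from 38 -> L from 77 -> R from 40
Insert 82: R from 38 -> R from 77

In-order: [9, 11, 38, 40, 63, 77, 82]


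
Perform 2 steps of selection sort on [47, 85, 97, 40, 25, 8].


Initial: [47, 85, 97, 40, 25, 8]
Step 1: min=8 at 5
  Swap: [8, 85, 97, 40, 25, 47]
Step 2: min=25 at 4
  Swap: [8, 25, 97, 40, 85, 47]

After 2 steps: [8, 25, 97, 40, 85, 47]


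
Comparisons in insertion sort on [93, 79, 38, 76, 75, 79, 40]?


Algorithm: insertion sort
Input: [93, 79, 38, 76, 75, 79, 40]
Sorted: [38, 40, 75, 76, 79, 79, 93]

18


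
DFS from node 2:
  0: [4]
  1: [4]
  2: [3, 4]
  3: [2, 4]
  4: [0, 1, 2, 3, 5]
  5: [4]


Visit 2, push [4, 3]
Visit 3, push [4]
Visit 4, push [5, 1, 0]
Visit 0, push []
Visit 1, push []
Visit 5, push []

DFS order: [2, 3, 4, 0, 1, 5]


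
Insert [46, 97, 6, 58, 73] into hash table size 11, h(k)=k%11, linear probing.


Insert 46: h=2 -> slot 2
Insert 97: h=9 -> slot 9
Insert 6: h=6 -> slot 6
Insert 58: h=3 -> slot 3
Insert 73: h=7 -> slot 7

Table: [None, None, 46, 58, None, None, 6, 73, None, 97, None]


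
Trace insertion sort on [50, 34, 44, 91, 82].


Initial: [50, 34, 44, 91, 82]
Insert 34: [34, 50, 44, 91, 82]
Insert 44: [34, 44, 50, 91, 82]
Insert 91: [34, 44, 50, 91, 82]
Insert 82: [34, 44, 50, 82, 91]

Sorted: [34, 44, 50, 82, 91]


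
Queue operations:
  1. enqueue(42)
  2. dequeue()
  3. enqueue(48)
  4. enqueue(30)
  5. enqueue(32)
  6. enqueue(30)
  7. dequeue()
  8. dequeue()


enqueue(42) -> [42]
dequeue()->42, []
enqueue(48) -> [48]
enqueue(30) -> [48, 30]
enqueue(32) -> [48, 30, 32]
enqueue(30) -> [48, 30, 32, 30]
dequeue()->48, [30, 32, 30]
dequeue()->30, [32, 30]

Final queue: [32, 30]


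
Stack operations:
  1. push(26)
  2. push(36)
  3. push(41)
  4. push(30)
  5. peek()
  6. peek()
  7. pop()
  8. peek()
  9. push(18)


push(26) -> [26]
push(36) -> [26, 36]
push(41) -> [26, 36, 41]
push(30) -> [26, 36, 41, 30]
peek()->30
peek()->30
pop()->30, [26, 36, 41]
peek()->41
push(18) -> [26, 36, 41, 18]

Final stack: [26, 36, 41, 18]


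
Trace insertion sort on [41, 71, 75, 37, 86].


Initial: [41, 71, 75, 37, 86]
Insert 71: [41, 71, 75, 37, 86]
Insert 75: [41, 71, 75, 37, 86]
Insert 37: [37, 41, 71, 75, 86]
Insert 86: [37, 41, 71, 75, 86]

Sorted: [37, 41, 71, 75, 86]


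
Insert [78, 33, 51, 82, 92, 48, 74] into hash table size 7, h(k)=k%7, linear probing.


Insert 78: h=1 -> slot 1
Insert 33: h=5 -> slot 5
Insert 51: h=2 -> slot 2
Insert 82: h=5, 1 probes -> slot 6
Insert 92: h=1, 2 probes -> slot 3
Insert 48: h=6, 1 probes -> slot 0
Insert 74: h=4 -> slot 4

Table: [48, 78, 51, 92, 74, 33, 82]


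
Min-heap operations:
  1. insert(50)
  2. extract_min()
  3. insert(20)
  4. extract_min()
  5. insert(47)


insert(50) -> [50]
extract_min()->50, []
insert(20) -> [20]
extract_min()->20, []
insert(47) -> [47]

Final heap: [47]


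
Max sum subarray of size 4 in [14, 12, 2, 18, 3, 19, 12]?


[0:4]: 46
[1:5]: 35
[2:6]: 42
[3:7]: 52

Max: 52 at [3:7]


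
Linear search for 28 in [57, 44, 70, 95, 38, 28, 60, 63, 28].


i=0: 57!=28
i=1: 44!=28
i=2: 70!=28
i=3: 95!=28
i=4: 38!=28
i=5: 28==28 found!

Found at 5, 6 comps


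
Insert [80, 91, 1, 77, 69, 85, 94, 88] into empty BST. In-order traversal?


Insert 80: root
Insert 91: R from 80
Insert 1: L from 80
Insert 77: L from 80 -> R from 1
Insert 69: L from 80 -> R from 1 -> L from 77
Insert 85: R from 80 -> L from 91
Insert 94: R from 80 -> R from 91
Insert 88: R from 80 -> L from 91 -> R from 85

In-order: [1, 69, 77, 80, 85, 88, 91, 94]


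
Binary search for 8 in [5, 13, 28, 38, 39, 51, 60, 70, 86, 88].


Step 1: lo=0, hi=9, mid=4, val=39
Step 2: lo=0, hi=3, mid=1, val=13
Step 3: lo=0, hi=0, mid=0, val=5

Not found


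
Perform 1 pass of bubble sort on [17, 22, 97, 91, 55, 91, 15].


Initial: [17, 22, 97, 91, 55, 91, 15]
Pass 1: [17, 22, 91, 55, 91, 15, 97] (4 swaps)

After 1 pass: [17, 22, 91, 55, 91, 15, 97]


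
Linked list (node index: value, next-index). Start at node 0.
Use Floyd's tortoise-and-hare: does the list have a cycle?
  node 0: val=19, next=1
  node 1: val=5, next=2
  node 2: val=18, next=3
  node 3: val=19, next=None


Floyd's tortoise (slow, +1) and hare (fast, +2):
  init: slow=0, fast=0
  step 1: slow=1, fast=2
  step 2: fast 2->3->None, no cycle

Cycle: no


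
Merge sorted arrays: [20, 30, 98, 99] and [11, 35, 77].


Take 11 from B
Take 20 from A
Take 30 from A
Take 35 from B
Take 77 from B

Merged: [11, 20, 30, 35, 77, 98, 99]


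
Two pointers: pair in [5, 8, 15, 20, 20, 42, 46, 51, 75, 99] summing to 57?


lo=0(5)+hi=9(99)=104
lo=0(5)+hi=8(75)=80
lo=0(5)+hi=7(51)=56
lo=1(8)+hi=7(51)=59
lo=1(8)+hi=6(46)=54
lo=2(15)+hi=6(46)=61
lo=2(15)+hi=5(42)=57

Yes: 15+42=57


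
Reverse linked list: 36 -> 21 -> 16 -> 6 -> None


Step 1: curr=36, set curr.next=prev(None) | reversed so far: 36
Step 2: curr=21, set curr.next=prev(36) | reversed so far: 21 -> 36
Step 3: curr=16, set curr.next=prev(21) | reversed so far: 16 -> 21 -> 36
Step 4: curr=6, set curr.next=prev(16) | reversed so far: 6 -> 16 -> 21 -> 36

6 -> 16 -> 21 -> 36 -> None


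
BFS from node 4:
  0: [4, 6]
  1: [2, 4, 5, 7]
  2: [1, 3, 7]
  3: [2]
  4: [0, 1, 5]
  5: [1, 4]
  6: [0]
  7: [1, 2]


Visit 4, enqueue [0, 1, 5]
Visit 0, enqueue [6]
Visit 1, enqueue [2, 7]
Visit 5, enqueue []
Visit 6, enqueue []
Visit 2, enqueue [3]
Visit 7, enqueue []
Visit 3, enqueue []

BFS order: [4, 0, 1, 5, 6, 2, 7, 3]


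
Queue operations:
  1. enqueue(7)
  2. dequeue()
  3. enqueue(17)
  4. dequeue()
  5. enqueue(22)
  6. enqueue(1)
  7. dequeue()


enqueue(7) -> [7]
dequeue()->7, []
enqueue(17) -> [17]
dequeue()->17, []
enqueue(22) -> [22]
enqueue(1) -> [22, 1]
dequeue()->22, [1]

Final queue: [1]


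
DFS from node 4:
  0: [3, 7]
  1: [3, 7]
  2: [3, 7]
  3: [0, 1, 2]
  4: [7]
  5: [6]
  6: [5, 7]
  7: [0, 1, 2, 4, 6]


Visit 4, push [7]
Visit 7, push [6, 2, 1, 0]
Visit 0, push [3]
Visit 3, push [2, 1]
Visit 1, push []
Visit 2, push []
Visit 6, push [5]
Visit 5, push []

DFS order: [4, 7, 0, 3, 1, 2, 6, 5]


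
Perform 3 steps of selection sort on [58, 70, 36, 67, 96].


Initial: [58, 70, 36, 67, 96]
Step 1: min=36 at 2
  Swap: [36, 70, 58, 67, 96]
Step 2: min=58 at 2
  Swap: [36, 58, 70, 67, 96]
Step 3: min=67 at 3
  Swap: [36, 58, 67, 70, 96]

After 3 steps: [36, 58, 67, 70, 96]


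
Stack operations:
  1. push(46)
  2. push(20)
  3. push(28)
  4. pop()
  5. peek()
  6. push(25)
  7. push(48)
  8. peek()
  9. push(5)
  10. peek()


push(46) -> [46]
push(20) -> [46, 20]
push(28) -> [46, 20, 28]
pop()->28, [46, 20]
peek()->20
push(25) -> [46, 20, 25]
push(48) -> [46, 20, 25, 48]
peek()->48
push(5) -> [46, 20, 25, 48, 5]
peek()->5

Final stack: [46, 20, 25, 48, 5]


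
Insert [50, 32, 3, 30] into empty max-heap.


Insert 50: [50]
Insert 32: [50, 32]
Insert 3: [50, 32, 3]
Insert 30: [50, 32, 3, 30]

Final heap: [50, 32, 3, 30]


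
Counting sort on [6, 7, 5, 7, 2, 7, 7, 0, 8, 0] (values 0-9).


Input: [6, 7, 5, 7, 2, 7, 7, 0, 8, 0]
Counts: [2, 0, 1, 0, 0, 1, 1, 4, 1, 0]

Sorted: [0, 0, 2, 5, 6, 7, 7, 7, 7, 8]


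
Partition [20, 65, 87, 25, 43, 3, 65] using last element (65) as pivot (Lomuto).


Pivot: 65
  20 <= 65: advance i (no swap)
  65 <= 65: advance i (no swap)
  25 <= 65: swap -> [20, 65, 25, 87, 43, 3, 65]
  43 <= 65: swap -> [20, 65, 25, 43, 87, 3, 65]
  3 <= 65: swap -> [20, 65, 25, 43, 3, 87, 65]
Place pivot at 5: [20, 65, 25, 43, 3, 65, 87]

Partitioned: [20, 65, 25, 43, 3, 65, 87]


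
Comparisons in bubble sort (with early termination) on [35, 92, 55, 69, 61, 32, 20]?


Algorithm: bubble sort (with early termination)
Input: [35, 92, 55, 69, 61, 32, 20]
Sorted: [20, 32, 35, 55, 61, 69, 92]

21


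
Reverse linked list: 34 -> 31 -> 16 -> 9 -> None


Step 1: curr=34, set curr.next=prev(None) | reversed so far: 34
Step 2: curr=31, set curr.next=prev(34) | reversed so far: 31 -> 34
Step 3: curr=16, set curr.next=prev(31) | reversed so far: 16 -> 31 -> 34
Step 4: curr=9, set curr.next=prev(16) | reversed so far: 9 -> 16 -> 31 -> 34

9 -> 16 -> 31 -> 34 -> None


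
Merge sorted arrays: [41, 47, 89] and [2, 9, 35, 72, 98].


Take 2 from B
Take 9 from B
Take 35 from B
Take 41 from A
Take 47 from A
Take 72 from B
Take 89 from A

Merged: [2, 9, 35, 41, 47, 72, 89, 98]


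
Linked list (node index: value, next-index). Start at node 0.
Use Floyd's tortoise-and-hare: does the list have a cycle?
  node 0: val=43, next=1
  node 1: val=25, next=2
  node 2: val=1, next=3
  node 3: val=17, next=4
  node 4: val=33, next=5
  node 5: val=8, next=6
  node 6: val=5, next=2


Floyd's tortoise (slow, +1) and hare (fast, +2):
  init: slow=0, fast=0
  step 1: slow=1, fast=2
  step 2: slow=2, fast=4
  step 3: slow=3, fast=6
  step 4: slow=4, fast=3
  step 5: slow=5, fast=5
  slow == fast at node 5: cycle detected

Cycle: yes


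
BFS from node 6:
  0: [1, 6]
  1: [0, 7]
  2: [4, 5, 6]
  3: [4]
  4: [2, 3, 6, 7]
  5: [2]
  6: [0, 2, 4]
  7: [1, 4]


Visit 6, enqueue [0, 2, 4]
Visit 0, enqueue [1]
Visit 2, enqueue [5]
Visit 4, enqueue [3, 7]
Visit 1, enqueue []
Visit 5, enqueue []
Visit 3, enqueue []
Visit 7, enqueue []

BFS order: [6, 0, 2, 4, 1, 5, 3, 7]


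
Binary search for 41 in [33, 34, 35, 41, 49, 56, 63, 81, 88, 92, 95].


Step 1: lo=0, hi=10, mid=5, val=56
Step 2: lo=0, hi=4, mid=2, val=35
Step 3: lo=3, hi=4, mid=3, val=41

Found at index 3


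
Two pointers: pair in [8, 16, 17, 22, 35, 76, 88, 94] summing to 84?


lo=0(8)+hi=7(94)=102
lo=0(8)+hi=6(88)=96
lo=0(8)+hi=5(76)=84

Yes: 8+76=84


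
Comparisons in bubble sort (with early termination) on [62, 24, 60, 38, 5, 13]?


Algorithm: bubble sort (with early termination)
Input: [62, 24, 60, 38, 5, 13]
Sorted: [5, 13, 24, 38, 60, 62]

15


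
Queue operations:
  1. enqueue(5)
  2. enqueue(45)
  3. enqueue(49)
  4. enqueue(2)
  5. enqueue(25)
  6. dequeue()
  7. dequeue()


enqueue(5) -> [5]
enqueue(45) -> [5, 45]
enqueue(49) -> [5, 45, 49]
enqueue(2) -> [5, 45, 49, 2]
enqueue(25) -> [5, 45, 49, 2, 25]
dequeue()->5, [45, 49, 2, 25]
dequeue()->45, [49, 2, 25]

Final queue: [49, 2, 25]


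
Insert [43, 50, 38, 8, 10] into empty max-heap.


Insert 43: [43]
Insert 50: [50, 43]
Insert 38: [50, 43, 38]
Insert 8: [50, 43, 38, 8]
Insert 10: [50, 43, 38, 8, 10]

Final heap: [50, 43, 38, 8, 10]


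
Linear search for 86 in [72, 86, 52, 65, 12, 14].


i=0: 72!=86
i=1: 86==86 found!

Found at 1, 2 comps


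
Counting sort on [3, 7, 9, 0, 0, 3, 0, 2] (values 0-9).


Input: [3, 7, 9, 0, 0, 3, 0, 2]
Counts: [3, 0, 1, 2, 0, 0, 0, 1, 0, 1]

Sorted: [0, 0, 0, 2, 3, 3, 7, 9]


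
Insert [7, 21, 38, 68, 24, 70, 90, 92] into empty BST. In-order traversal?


Insert 7: root
Insert 21: R from 7
Insert 38: R from 7 -> R from 21
Insert 68: R from 7 -> R from 21 -> R from 38
Insert 24: R from 7 -> R from 21 -> L from 38
Insert 70: R from 7 -> R from 21 -> R from 38 -> R from 68
Insert 90: R from 7 -> R from 21 -> R from 38 -> R from 68 -> R from 70
Insert 92: R from 7 -> R from 21 -> R from 38 -> R from 68 -> R from 70 -> R from 90

In-order: [7, 21, 24, 38, 68, 70, 90, 92]


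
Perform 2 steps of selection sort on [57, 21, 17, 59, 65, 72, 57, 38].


Initial: [57, 21, 17, 59, 65, 72, 57, 38]
Step 1: min=17 at 2
  Swap: [17, 21, 57, 59, 65, 72, 57, 38]
Step 2: min=21 at 1
  Swap: [17, 21, 57, 59, 65, 72, 57, 38]

After 2 steps: [17, 21, 57, 59, 65, 72, 57, 38]


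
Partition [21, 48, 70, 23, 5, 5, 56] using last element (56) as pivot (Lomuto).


Pivot: 56
  21 <= 56: advance i (no swap)
  48 <= 56: advance i (no swap)
  23 <= 56: swap -> [21, 48, 23, 70, 5, 5, 56]
  5 <= 56: swap -> [21, 48, 23, 5, 70, 5, 56]
  5 <= 56: swap -> [21, 48, 23, 5, 5, 70, 56]
Place pivot at 5: [21, 48, 23, 5, 5, 56, 70]

Partitioned: [21, 48, 23, 5, 5, 56, 70]


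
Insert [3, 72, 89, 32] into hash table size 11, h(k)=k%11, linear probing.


Insert 3: h=3 -> slot 3
Insert 72: h=6 -> slot 6
Insert 89: h=1 -> slot 1
Insert 32: h=10 -> slot 10

Table: [None, 89, None, 3, None, None, 72, None, None, None, 32]


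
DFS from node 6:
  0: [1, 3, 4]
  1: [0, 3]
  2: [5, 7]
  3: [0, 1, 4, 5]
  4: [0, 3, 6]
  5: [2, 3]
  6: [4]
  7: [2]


Visit 6, push [4]
Visit 4, push [3, 0]
Visit 0, push [3, 1]
Visit 1, push [3]
Visit 3, push [5]
Visit 5, push [2]
Visit 2, push [7]
Visit 7, push []

DFS order: [6, 4, 0, 1, 3, 5, 2, 7]


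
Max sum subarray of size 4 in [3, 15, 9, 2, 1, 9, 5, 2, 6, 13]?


[0:4]: 29
[1:5]: 27
[2:6]: 21
[3:7]: 17
[4:8]: 17
[5:9]: 22
[6:10]: 26

Max: 29 at [0:4]


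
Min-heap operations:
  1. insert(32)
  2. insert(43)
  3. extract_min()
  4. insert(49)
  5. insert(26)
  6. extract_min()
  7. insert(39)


insert(32) -> [32]
insert(43) -> [32, 43]
extract_min()->32, [43]
insert(49) -> [43, 49]
insert(26) -> [26, 49, 43]
extract_min()->26, [43, 49]
insert(39) -> [39, 49, 43]

Final heap: [39, 49, 43]


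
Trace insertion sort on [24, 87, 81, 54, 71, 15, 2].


Initial: [24, 87, 81, 54, 71, 15, 2]
Insert 87: [24, 87, 81, 54, 71, 15, 2]
Insert 81: [24, 81, 87, 54, 71, 15, 2]
Insert 54: [24, 54, 81, 87, 71, 15, 2]
Insert 71: [24, 54, 71, 81, 87, 15, 2]
Insert 15: [15, 24, 54, 71, 81, 87, 2]
Insert 2: [2, 15, 24, 54, 71, 81, 87]

Sorted: [2, 15, 24, 54, 71, 81, 87]


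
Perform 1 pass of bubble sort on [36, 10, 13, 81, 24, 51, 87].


Initial: [36, 10, 13, 81, 24, 51, 87]
Pass 1: [10, 13, 36, 24, 51, 81, 87] (4 swaps)

After 1 pass: [10, 13, 36, 24, 51, 81, 87]


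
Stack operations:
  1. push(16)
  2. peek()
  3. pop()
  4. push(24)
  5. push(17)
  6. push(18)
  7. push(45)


push(16) -> [16]
peek()->16
pop()->16, []
push(24) -> [24]
push(17) -> [24, 17]
push(18) -> [24, 17, 18]
push(45) -> [24, 17, 18, 45]

Final stack: [24, 17, 18, 45]


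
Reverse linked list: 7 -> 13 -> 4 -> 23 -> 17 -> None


Step 1: curr=7, set curr.next=prev(None) | reversed so far: 7
Step 2: curr=13, set curr.next=prev(7) | reversed so far: 13 -> 7
Step 3: curr=4, set curr.next=prev(13) | reversed so far: 4 -> 13 -> 7
Step 4: curr=23, set curr.next=prev(4) | reversed so far: 23 -> 4 -> 13 -> 7
Step 5: curr=17, set curr.next=prev(23) | reversed so far: 17 -> 23 -> 4 -> 13 -> 7

17 -> 23 -> 4 -> 13 -> 7 -> None


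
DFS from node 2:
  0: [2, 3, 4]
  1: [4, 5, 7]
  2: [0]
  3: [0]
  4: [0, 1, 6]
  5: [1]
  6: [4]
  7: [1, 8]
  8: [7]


Visit 2, push [0]
Visit 0, push [4, 3]
Visit 3, push []
Visit 4, push [6, 1]
Visit 1, push [7, 5]
Visit 5, push []
Visit 7, push [8]
Visit 8, push []
Visit 6, push []

DFS order: [2, 0, 3, 4, 1, 5, 7, 8, 6]


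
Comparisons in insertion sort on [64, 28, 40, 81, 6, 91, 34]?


Algorithm: insertion sort
Input: [64, 28, 40, 81, 6, 91, 34]
Sorted: [6, 28, 34, 40, 64, 81, 91]

14


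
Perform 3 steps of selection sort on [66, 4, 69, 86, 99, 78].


Initial: [66, 4, 69, 86, 99, 78]
Step 1: min=4 at 1
  Swap: [4, 66, 69, 86, 99, 78]
Step 2: min=66 at 1
  Swap: [4, 66, 69, 86, 99, 78]
Step 3: min=69 at 2
  Swap: [4, 66, 69, 86, 99, 78]

After 3 steps: [4, 66, 69, 86, 99, 78]


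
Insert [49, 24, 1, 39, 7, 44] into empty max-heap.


Insert 49: [49]
Insert 24: [49, 24]
Insert 1: [49, 24, 1]
Insert 39: [49, 39, 1, 24]
Insert 7: [49, 39, 1, 24, 7]
Insert 44: [49, 39, 44, 24, 7, 1]

Final heap: [49, 39, 44, 24, 7, 1]


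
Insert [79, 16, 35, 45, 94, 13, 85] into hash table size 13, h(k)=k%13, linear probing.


Insert 79: h=1 -> slot 1
Insert 16: h=3 -> slot 3
Insert 35: h=9 -> slot 9
Insert 45: h=6 -> slot 6
Insert 94: h=3, 1 probes -> slot 4
Insert 13: h=0 -> slot 0
Insert 85: h=7 -> slot 7

Table: [13, 79, None, 16, 94, None, 45, 85, None, 35, None, None, None]


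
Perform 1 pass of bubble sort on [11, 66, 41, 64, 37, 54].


Initial: [11, 66, 41, 64, 37, 54]
Pass 1: [11, 41, 64, 37, 54, 66] (4 swaps)

After 1 pass: [11, 41, 64, 37, 54, 66]


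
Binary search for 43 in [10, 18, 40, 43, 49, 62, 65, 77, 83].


Step 1: lo=0, hi=8, mid=4, val=49
Step 2: lo=0, hi=3, mid=1, val=18
Step 3: lo=2, hi=3, mid=2, val=40
Step 4: lo=3, hi=3, mid=3, val=43

Found at index 3


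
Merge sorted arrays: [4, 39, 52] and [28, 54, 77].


Take 4 from A
Take 28 from B
Take 39 from A
Take 52 from A

Merged: [4, 28, 39, 52, 54, 77]


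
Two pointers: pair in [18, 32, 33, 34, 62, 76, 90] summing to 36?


lo=0(18)+hi=6(90)=108
lo=0(18)+hi=5(76)=94
lo=0(18)+hi=4(62)=80
lo=0(18)+hi=3(34)=52
lo=0(18)+hi=2(33)=51
lo=0(18)+hi=1(32)=50

No pair found


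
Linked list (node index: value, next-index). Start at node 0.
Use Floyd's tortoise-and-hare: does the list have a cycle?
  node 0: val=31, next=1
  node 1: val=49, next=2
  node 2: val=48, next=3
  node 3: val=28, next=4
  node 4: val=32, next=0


Floyd's tortoise (slow, +1) and hare (fast, +2):
  init: slow=0, fast=0
  step 1: slow=1, fast=2
  step 2: slow=2, fast=4
  step 3: slow=3, fast=1
  step 4: slow=4, fast=3
  step 5: slow=0, fast=0
  slow == fast at node 0: cycle detected

Cycle: yes


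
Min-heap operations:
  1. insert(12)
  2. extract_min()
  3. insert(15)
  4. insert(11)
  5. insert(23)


insert(12) -> [12]
extract_min()->12, []
insert(15) -> [15]
insert(11) -> [11, 15]
insert(23) -> [11, 15, 23]

Final heap: [11, 15, 23]


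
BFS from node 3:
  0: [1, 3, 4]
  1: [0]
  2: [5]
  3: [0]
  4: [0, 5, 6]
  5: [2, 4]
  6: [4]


Visit 3, enqueue [0]
Visit 0, enqueue [1, 4]
Visit 1, enqueue []
Visit 4, enqueue [5, 6]
Visit 5, enqueue [2]
Visit 6, enqueue []
Visit 2, enqueue []

BFS order: [3, 0, 1, 4, 5, 6, 2]


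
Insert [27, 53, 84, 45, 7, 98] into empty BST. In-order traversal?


Insert 27: root
Insert 53: R from 27
Insert 84: R from 27 -> R from 53
Insert 45: R from 27 -> L from 53
Insert 7: L from 27
Insert 98: R from 27 -> R from 53 -> R from 84

In-order: [7, 27, 45, 53, 84, 98]


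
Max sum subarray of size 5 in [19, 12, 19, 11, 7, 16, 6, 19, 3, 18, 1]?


[0:5]: 68
[1:6]: 65
[2:7]: 59
[3:8]: 59
[4:9]: 51
[5:10]: 62
[6:11]: 47

Max: 68 at [0:5]


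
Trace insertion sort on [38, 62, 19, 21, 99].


Initial: [38, 62, 19, 21, 99]
Insert 62: [38, 62, 19, 21, 99]
Insert 19: [19, 38, 62, 21, 99]
Insert 21: [19, 21, 38, 62, 99]
Insert 99: [19, 21, 38, 62, 99]

Sorted: [19, 21, 38, 62, 99]


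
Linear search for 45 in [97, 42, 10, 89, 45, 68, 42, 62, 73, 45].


i=0: 97!=45
i=1: 42!=45
i=2: 10!=45
i=3: 89!=45
i=4: 45==45 found!

Found at 4, 5 comps


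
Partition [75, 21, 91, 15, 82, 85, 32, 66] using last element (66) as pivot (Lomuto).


Pivot: 66
  21 <= 66: swap -> [21, 75, 91, 15, 82, 85, 32, 66]
  15 <= 66: swap -> [21, 15, 91, 75, 82, 85, 32, 66]
  32 <= 66: swap -> [21, 15, 32, 75, 82, 85, 91, 66]
Place pivot at 3: [21, 15, 32, 66, 82, 85, 91, 75]

Partitioned: [21, 15, 32, 66, 82, 85, 91, 75]


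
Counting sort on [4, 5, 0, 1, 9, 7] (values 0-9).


Input: [4, 5, 0, 1, 9, 7]
Counts: [1, 1, 0, 0, 1, 1, 0, 1, 0, 1]

Sorted: [0, 1, 4, 5, 7, 9]


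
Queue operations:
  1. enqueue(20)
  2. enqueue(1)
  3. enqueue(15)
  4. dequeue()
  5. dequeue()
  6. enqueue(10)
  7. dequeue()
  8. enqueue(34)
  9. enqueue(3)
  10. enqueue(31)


enqueue(20) -> [20]
enqueue(1) -> [20, 1]
enqueue(15) -> [20, 1, 15]
dequeue()->20, [1, 15]
dequeue()->1, [15]
enqueue(10) -> [15, 10]
dequeue()->15, [10]
enqueue(34) -> [10, 34]
enqueue(3) -> [10, 34, 3]
enqueue(31) -> [10, 34, 3, 31]

Final queue: [10, 34, 3, 31]


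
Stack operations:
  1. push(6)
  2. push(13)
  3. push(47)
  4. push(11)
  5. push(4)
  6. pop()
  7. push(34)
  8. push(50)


push(6) -> [6]
push(13) -> [6, 13]
push(47) -> [6, 13, 47]
push(11) -> [6, 13, 47, 11]
push(4) -> [6, 13, 47, 11, 4]
pop()->4, [6, 13, 47, 11]
push(34) -> [6, 13, 47, 11, 34]
push(50) -> [6, 13, 47, 11, 34, 50]

Final stack: [6, 13, 47, 11, 34, 50]


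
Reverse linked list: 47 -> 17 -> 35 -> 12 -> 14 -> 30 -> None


Step 1: curr=47, set curr.next=prev(None) | reversed so far: 47
Step 2: curr=17, set curr.next=prev(47) | reversed so far: 17 -> 47
Step 3: curr=35, set curr.next=prev(17) | reversed so far: 35 -> 17 -> 47
Step 4: curr=12, set curr.next=prev(35) | reversed so far: 12 -> 35 -> 17 -> 47
Step 5: curr=14, set curr.next=prev(12) | reversed so far: 14 -> 12 -> 35 -> 17 -> 47
Step 6: curr=30, set curr.next=prev(14) | reversed so far: 30 -> 14 -> 12 -> 35 -> 17 -> 47

30 -> 14 -> 12 -> 35 -> 17 -> 47 -> None


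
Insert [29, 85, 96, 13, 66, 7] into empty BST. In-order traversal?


Insert 29: root
Insert 85: R from 29
Insert 96: R from 29 -> R from 85
Insert 13: L from 29
Insert 66: R from 29 -> L from 85
Insert 7: L from 29 -> L from 13

In-order: [7, 13, 29, 66, 85, 96]


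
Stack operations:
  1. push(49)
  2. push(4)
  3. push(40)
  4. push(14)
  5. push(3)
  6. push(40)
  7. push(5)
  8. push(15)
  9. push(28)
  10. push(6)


push(49) -> [49]
push(4) -> [49, 4]
push(40) -> [49, 4, 40]
push(14) -> [49, 4, 40, 14]
push(3) -> [49, 4, 40, 14, 3]
push(40) -> [49, 4, 40, 14, 3, 40]
push(5) -> [49, 4, 40, 14, 3, 40, 5]
push(15) -> [49, 4, 40, 14, 3, 40, 5, 15]
push(28) -> [49, 4, 40, 14, 3, 40, 5, 15, 28]
push(6) -> [49, 4, 40, 14, 3, 40, 5, 15, 28, 6]

Final stack: [49, 4, 40, 14, 3, 40, 5, 15, 28, 6]


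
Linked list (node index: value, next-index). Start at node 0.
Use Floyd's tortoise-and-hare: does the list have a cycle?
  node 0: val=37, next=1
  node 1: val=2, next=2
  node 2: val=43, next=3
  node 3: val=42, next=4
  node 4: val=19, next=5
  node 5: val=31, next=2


Floyd's tortoise (slow, +1) and hare (fast, +2):
  init: slow=0, fast=0
  step 1: slow=1, fast=2
  step 2: slow=2, fast=4
  step 3: slow=3, fast=2
  step 4: slow=4, fast=4
  slow == fast at node 4: cycle detected

Cycle: yes


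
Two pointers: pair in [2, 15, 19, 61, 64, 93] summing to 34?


lo=0(2)+hi=5(93)=95
lo=0(2)+hi=4(64)=66
lo=0(2)+hi=3(61)=63
lo=0(2)+hi=2(19)=21
lo=1(15)+hi=2(19)=34

Yes: 15+19=34


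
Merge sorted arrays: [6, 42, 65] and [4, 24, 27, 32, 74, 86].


Take 4 from B
Take 6 from A
Take 24 from B
Take 27 from B
Take 32 from B
Take 42 from A
Take 65 from A

Merged: [4, 6, 24, 27, 32, 42, 65, 74, 86]


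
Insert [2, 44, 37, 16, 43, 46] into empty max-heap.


Insert 2: [2]
Insert 44: [44, 2]
Insert 37: [44, 2, 37]
Insert 16: [44, 16, 37, 2]
Insert 43: [44, 43, 37, 2, 16]
Insert 46: [46, 43, 44, 2, 16, 37]

Final heap: [46, 43, 44, 2, 16, 37]


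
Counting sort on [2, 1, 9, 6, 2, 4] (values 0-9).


Input: [2, 1, 9, 6, 2, 4]
Counts: [0, 1, 2, 0, 1, 0, 1, 0, 0, 1]

Sorted: [1, 2, 2, 4, 6, 9]


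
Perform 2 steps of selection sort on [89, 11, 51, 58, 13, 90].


Initial: [89, 11, 51, 58, 13, 90]
Step 1: min=11 at 1
  Swap: [11, 89, 51, 58, 13, 90]
Step 2: min=13 at 4
  Swap: [11, 13, 51, 58, 89, 90]

After 2 steps: [11, 13, 51, 58, 89, 90]


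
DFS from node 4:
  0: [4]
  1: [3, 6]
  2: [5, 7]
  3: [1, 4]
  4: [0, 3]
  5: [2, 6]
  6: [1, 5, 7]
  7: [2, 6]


Visit 4, push [3, 0]
Visit 0, push []
Visit 3, push [1]
Visit 1, push [6]
Visit 6, push [7, 5]
Visit 5, push [2]
Visit 2, push [7]
Visit 7, push []

DFS order: [4, 0, 3, 1, 6, 5, 2, 7]


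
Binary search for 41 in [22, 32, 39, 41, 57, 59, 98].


Step 1: lo=0, hi=6, mid=3, val=41

Found at index 3


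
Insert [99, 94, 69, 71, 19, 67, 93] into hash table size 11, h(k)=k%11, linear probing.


Insert 99: h=0 -> slot 0
Insert 94: h=6 -> slot 6
Insert 69: h=3 -> slot 3
Insert 71: h=5 -> slot 5
Insert 19: h=8 -> slot 8
Insert 67: h=1 -> slot 1
Insert 93: h=5, 2 probes -> slot 7

Table: [99, 67, None, 69, None, 71, 94, 93, 19, None, None]


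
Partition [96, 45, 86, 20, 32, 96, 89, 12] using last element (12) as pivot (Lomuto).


Pivot: 12
Place pivot at 0: [12, 45, 86, 20, 32, 96, 89, 96]

Partitioned: [12, 45, 86, 20, 32, 96, 89, 96]


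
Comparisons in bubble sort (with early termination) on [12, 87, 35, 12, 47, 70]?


Algorithm: bubble sort (with early termination)
Input: [12, 87, 35, 12, 47, 70]
Sorted: [12, 12, 35, 47, 70, 87]

12


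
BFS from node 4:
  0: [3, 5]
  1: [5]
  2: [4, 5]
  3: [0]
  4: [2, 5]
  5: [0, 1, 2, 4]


Visit 4, enqueue [2, 5]
Visit 2, enqueue []
Visit 5, enqueue [0, 1]
Visit 0, enqueue [3]
Visit 1, enqueue []
Visit 3, enqueue []

BFS order: [4, 2, 5, 0, 1, 3]


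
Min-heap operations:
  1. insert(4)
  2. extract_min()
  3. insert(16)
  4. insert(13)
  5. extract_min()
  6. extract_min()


insert(4) -> [4]
extract_min()->4, []
insert(16) -> [16]
insert(13) -> [13, 16]
extract_min()->13, [16]
extract_min()->16, []

Final heap: []
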